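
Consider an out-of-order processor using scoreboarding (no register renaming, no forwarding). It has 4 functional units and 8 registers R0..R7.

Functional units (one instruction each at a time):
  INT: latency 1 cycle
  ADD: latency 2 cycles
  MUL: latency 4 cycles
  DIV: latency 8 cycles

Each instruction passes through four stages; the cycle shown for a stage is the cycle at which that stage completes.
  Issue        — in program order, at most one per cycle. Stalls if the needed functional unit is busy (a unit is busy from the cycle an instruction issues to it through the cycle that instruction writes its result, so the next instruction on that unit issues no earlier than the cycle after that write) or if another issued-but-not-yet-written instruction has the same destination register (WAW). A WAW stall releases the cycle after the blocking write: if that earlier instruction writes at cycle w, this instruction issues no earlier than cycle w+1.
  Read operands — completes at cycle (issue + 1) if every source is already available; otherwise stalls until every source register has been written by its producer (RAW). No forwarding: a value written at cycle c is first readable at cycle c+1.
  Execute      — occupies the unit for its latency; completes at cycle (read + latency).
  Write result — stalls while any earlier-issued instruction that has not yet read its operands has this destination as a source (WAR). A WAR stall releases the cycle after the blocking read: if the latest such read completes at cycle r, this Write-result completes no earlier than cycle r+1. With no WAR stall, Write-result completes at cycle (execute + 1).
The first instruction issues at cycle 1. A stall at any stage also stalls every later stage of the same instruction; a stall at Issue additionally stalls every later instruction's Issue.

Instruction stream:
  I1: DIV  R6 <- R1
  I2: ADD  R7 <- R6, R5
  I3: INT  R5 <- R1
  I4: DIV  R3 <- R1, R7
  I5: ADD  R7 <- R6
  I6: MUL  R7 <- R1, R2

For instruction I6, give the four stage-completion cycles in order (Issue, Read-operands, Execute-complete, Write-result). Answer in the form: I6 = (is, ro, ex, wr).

  I1 | 1 | 2 | 10 | 11
  I2 | 2 | 12 | 14 | 15   RAW R6: wait I1 write@11
  I3 | 3 | 4 | 5 | 13   WAR R5: wait I2 read@12
  I4 | 12 | 16 | 24 | 25   struct: DIV busy until I1 writes@11 · RAW R7: wait I2 write@15
  I5 | 16 | 17 | 19 | 20   struct: ADD busy until I2 writes@15
  I6 | 21 | 22 | 26 | 27   WAW R7: wait I5 write@20

I6 = (21, 22, 26, 27)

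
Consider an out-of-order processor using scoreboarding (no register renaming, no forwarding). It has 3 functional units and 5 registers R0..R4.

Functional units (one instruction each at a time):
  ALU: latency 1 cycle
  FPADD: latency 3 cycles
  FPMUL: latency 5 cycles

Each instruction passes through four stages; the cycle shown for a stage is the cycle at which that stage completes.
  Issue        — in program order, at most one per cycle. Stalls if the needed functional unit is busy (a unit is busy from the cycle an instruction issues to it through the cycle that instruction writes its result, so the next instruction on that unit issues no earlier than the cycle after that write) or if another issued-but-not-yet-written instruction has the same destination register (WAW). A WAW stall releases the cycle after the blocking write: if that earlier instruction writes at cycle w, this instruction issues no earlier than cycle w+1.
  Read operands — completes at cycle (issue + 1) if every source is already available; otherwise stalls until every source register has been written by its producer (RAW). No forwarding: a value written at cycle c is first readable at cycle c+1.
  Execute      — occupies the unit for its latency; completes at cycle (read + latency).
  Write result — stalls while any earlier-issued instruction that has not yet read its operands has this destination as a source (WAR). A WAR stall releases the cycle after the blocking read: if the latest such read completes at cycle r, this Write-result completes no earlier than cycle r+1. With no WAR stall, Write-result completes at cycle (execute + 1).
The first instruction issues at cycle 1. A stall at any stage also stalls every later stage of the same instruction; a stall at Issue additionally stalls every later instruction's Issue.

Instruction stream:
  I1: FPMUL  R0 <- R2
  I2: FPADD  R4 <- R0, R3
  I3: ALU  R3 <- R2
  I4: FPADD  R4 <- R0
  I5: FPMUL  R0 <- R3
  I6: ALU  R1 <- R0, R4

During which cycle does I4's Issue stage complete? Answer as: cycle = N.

cycle = 14

c1: issue I1 (FPMUL)
c2: I1 read-ops | issue I2 (FPADD)
c3: issue I3 (ALU)
c4: I3 read-ops
c5: I3 finished on ALU
c7: I1 finished on FPMUL
c8: I1→R0
c9: I2 read-ops
c10: I3→R3
c12: I2 finished on FPADD
c13: I2→R4
c14: issue I4 (FPADD)
c15: I4 read-ops | issue I5 (FPMUL)
c16: I5 read-ops | issue I6 (ALU)
c18: I4 finished on FPADD
c19: I4→R4
c21: I5 finished on FPMUL
c22: I5→R0
c23: I6 read-ops
c24: I6 finished on ALU
c25: I6→R1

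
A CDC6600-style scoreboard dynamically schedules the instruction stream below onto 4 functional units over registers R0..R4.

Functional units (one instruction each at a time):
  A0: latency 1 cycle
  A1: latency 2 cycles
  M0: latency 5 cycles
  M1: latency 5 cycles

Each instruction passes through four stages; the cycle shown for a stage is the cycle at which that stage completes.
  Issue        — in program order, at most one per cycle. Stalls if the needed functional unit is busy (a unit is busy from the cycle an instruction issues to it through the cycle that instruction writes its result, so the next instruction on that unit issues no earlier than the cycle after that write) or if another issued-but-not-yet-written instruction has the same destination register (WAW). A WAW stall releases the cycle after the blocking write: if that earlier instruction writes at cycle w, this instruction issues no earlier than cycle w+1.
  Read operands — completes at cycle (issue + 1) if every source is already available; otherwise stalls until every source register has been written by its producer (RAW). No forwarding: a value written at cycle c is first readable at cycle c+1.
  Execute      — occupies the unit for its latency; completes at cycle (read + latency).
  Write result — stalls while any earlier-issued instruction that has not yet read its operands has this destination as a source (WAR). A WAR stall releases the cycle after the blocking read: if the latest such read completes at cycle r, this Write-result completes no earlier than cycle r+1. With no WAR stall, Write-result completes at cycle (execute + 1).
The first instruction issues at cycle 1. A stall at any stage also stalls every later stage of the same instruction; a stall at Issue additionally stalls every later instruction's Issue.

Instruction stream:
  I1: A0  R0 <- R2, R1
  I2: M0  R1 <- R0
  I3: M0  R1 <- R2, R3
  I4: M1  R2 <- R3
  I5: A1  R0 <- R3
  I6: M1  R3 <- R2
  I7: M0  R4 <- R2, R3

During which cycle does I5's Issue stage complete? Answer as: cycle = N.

[1] I1 issues→A0
[2] I1 reads | I2 issues→M0
[3] I1 exec-done
[4] I1 writes R0
[5] I2 reads
[10] I2 exec-done
[11] I2 writes R1
[12] I3 issues→M0
[13] I3 reads | I4 issues→M1
[14] I4 reads | I5 issues→A1
[15] I5 reads
[17] I5 exec-done
[18] I3 exec-done | I5 writes R0
[19] I3 writes R1 | I4 exec-done
[20] I4 writes R2
[21] I6 issues→M1
[22] I6 reads | I7 issues→M0
[27] I6 exec-done
[28] I6 writes R3
[29] I7 reads
[34] I7 exec-done
[35] I7 writes R4

cycle = 14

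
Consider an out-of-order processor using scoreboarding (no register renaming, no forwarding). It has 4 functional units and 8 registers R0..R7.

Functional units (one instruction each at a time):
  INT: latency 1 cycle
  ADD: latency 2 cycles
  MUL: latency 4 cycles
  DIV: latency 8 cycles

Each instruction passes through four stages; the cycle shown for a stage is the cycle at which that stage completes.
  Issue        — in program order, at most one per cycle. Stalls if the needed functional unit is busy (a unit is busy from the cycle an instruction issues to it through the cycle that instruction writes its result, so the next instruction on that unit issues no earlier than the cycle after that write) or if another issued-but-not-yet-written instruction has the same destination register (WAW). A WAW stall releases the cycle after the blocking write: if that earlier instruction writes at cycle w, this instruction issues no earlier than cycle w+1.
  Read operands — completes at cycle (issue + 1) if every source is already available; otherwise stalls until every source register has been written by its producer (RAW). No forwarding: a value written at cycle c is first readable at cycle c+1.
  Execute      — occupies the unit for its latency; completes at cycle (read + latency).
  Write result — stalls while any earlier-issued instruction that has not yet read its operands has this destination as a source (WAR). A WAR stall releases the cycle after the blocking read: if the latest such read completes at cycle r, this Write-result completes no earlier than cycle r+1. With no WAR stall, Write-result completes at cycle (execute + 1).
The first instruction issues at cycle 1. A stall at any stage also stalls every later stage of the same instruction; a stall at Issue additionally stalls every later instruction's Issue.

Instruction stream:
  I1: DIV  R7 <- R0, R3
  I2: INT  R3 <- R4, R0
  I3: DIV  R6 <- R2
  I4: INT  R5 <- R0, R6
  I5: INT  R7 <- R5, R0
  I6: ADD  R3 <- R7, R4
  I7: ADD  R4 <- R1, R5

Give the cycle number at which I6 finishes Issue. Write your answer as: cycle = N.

1) issue 1, read 2, done 10, write 11
2) issue 2, read 3, done 4, write 5
3) issue 12, read 13, done 21, write 22  <struct: DIV busy until I1 writes@11>
4) issue 13, read 23, done 24, write 25  <RAW R6: wait I3 write@22>
5) issue 26, read 27, done 28, write 29  <struct: INT busy until I4 writes@25>
6) issue 27, read 30, done 32, write 33  <RAW R7: wait I5 write@29>
7) issue 34, read 35, done 37, write 38  <struct: ADD busy until I6 writes@33>

cycle = 27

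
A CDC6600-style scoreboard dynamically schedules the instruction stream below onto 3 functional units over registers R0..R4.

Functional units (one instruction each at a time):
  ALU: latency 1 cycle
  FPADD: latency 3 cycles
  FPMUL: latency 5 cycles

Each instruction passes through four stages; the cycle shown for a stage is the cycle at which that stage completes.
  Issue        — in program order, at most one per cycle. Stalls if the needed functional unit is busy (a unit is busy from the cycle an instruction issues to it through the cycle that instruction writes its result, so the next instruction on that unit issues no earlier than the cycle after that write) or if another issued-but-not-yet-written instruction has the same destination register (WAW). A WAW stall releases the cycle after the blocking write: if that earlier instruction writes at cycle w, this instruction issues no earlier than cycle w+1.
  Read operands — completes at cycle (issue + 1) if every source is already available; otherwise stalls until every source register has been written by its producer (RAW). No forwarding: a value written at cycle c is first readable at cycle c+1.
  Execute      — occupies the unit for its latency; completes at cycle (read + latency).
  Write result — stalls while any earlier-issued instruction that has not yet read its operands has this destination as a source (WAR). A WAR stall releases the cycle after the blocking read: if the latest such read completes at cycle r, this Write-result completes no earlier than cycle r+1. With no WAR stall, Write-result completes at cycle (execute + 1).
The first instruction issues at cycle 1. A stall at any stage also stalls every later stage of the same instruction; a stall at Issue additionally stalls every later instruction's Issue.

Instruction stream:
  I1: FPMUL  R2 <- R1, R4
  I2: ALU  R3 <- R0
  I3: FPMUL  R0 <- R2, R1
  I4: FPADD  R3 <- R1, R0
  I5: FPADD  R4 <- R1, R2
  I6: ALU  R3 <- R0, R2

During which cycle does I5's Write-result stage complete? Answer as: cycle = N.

cycle = 27

1) issue 1, read 2, done 7, write 8
2) issue 2, read 3, done 4, write 5
3) issue 9, read 10, done 15, write 16  <struct: FPMUL busy until I1 writes@8>
4) issue 10, read 17, done 20, write 21  <RAW R0: wait I3 write@16>
5) issue 22, read 23, done 26, write 27  <struct: FPADD busy until I4 writes@21>
6) issue 23, read 24, done 25, write 26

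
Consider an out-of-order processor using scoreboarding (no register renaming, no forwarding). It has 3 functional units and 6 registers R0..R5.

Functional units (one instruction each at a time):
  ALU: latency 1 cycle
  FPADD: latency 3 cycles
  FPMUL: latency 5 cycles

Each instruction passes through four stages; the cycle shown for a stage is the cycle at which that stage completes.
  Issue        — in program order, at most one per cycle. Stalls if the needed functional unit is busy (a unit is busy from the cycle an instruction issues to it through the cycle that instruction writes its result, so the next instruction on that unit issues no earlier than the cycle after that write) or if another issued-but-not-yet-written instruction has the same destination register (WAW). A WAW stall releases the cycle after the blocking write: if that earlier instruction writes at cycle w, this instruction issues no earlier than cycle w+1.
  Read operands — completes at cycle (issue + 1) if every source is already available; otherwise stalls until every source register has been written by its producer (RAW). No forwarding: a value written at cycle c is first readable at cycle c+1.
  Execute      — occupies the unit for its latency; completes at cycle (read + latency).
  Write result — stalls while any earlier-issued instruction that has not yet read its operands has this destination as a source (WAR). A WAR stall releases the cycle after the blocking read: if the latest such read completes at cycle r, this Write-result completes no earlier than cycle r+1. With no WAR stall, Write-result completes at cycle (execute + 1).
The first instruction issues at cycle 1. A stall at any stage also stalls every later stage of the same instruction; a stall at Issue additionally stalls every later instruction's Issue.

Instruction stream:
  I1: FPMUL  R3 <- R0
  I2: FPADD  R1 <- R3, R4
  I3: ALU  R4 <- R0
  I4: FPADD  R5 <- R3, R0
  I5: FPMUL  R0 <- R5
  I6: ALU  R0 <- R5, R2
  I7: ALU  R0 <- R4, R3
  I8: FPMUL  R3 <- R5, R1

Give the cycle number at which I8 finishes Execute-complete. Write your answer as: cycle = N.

[1] I1 dispatched to FPMUL
[2] I1 operands ready; I2 dispatched to FPADD
[3] I3 dispatched to ALU
[4] I3 operands ready
[5] I3 complete
[7] I1 complete
[8] R3←I1
[9] I2 operands ready
[10] R4←I3
[12] I2 complete
[13] R1←I2
[14] I4 dispatched to FPADD
[15] I4 operands ready; I5 dispatched to FPMUL
[18] I4 complete
[19] R5←I4
[20] I5 operands ready
[25] I5 complete
[26] R0←I5
[27] I6 dispatched to ALU
[28] I6 operands ready
[29] I6 complete
[30] R0←I6
[31] I7 dispatched to ALU
[32] I7 operands ready; I8 dispatched to FPMUL
[33] I7 complete; I8 operands ready
[34] R0←I7
[38] I8 complete
[39] R3←I8

cycle = 38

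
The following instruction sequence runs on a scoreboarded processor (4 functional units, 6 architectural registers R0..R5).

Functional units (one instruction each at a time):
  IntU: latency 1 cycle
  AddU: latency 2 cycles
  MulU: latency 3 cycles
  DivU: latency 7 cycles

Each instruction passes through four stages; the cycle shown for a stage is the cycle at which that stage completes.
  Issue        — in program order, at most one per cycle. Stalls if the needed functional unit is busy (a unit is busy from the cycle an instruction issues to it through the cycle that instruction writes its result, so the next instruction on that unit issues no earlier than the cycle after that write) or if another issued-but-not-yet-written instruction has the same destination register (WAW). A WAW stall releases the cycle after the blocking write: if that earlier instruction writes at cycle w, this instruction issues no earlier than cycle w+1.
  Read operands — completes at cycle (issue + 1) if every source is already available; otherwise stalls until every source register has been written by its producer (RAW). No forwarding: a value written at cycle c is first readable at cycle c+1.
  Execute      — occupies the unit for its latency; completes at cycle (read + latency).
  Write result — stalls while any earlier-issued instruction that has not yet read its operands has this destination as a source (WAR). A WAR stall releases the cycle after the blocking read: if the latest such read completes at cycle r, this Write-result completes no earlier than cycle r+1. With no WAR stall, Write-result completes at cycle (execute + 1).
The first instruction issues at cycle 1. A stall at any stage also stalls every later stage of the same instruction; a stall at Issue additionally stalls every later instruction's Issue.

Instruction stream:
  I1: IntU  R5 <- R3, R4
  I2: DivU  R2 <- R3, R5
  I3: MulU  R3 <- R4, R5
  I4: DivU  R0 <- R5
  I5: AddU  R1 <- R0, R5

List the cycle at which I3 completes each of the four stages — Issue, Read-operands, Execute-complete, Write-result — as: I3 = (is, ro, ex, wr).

I3 = (3, 5, 8, 9)

[1] I1 dispatched to IntU
[2] I1 operands ready; I2 dispatched to DivU
[3] I1 complete; I3 dispatched to MulU
[4] R5←I1
[5] I2 operands ready; I3 operands ready
[8] I3 complete
[9] R3←I3
[12] I2 complete
[13] R2←I2
[14] I4 dispatched to DivU
[15] I4 operands ready; I5 dispatched to AddU
[22] I4 complete
[23] R0←I4
[24] I5 operands ready
[26] I5 complete
[27] R1←I5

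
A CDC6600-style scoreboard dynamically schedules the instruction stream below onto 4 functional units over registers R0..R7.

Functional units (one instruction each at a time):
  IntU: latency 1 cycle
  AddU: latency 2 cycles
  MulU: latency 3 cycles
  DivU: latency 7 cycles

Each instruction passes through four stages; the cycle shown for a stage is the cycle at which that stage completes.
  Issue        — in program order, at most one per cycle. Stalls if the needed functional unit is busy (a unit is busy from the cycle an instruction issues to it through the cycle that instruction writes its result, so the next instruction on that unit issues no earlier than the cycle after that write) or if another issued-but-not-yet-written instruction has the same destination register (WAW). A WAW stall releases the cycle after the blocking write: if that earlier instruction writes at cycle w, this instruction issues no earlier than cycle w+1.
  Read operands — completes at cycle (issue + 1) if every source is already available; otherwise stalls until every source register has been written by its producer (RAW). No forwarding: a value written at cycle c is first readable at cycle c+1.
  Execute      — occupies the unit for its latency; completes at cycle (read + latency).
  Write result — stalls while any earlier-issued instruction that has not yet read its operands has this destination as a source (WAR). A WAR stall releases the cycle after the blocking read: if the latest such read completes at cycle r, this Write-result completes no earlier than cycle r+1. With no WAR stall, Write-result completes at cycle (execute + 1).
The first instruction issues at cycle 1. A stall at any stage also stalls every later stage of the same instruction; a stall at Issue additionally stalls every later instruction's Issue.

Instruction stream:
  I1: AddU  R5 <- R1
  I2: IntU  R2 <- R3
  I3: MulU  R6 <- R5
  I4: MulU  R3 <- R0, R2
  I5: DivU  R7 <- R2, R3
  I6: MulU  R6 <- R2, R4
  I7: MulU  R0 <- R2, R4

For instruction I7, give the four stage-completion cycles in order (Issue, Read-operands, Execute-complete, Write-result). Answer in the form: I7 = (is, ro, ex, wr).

I7 = (23, 24, 27, 28)

cycle 1: I1 dispatched to AddU
cycle 2: I1 operands ready · I2 dispatched to IntU
cycle 3: I2 operands ready · I3 dispatched to MulU
cycle 4: I1 complete · I2 complete
cycle 5: R5←I1 · R2←I2
cycle 6: I3 operands ready
cycle 9: I3 complete
cycle 10: R6←I3
cycle 11: I4 dispatched to MulU
cycle 12: I4 operands ready · I5 dispatched to DivU
cycle 15: I4 complete
cycle 16: R3←I4
cycle 17: I5 operands ready · I6 dispatched to MulU
cycle 18: I6 operands ready
cycle 21: I6 complete
cycle 22: R6←I6
cycle 23: I7 dispatched to MulU
cycle 24: I5 complete · I7 operands ready
cycle 25: R7←I5
cycle 27: I7 complete
cycle 28: R0←I7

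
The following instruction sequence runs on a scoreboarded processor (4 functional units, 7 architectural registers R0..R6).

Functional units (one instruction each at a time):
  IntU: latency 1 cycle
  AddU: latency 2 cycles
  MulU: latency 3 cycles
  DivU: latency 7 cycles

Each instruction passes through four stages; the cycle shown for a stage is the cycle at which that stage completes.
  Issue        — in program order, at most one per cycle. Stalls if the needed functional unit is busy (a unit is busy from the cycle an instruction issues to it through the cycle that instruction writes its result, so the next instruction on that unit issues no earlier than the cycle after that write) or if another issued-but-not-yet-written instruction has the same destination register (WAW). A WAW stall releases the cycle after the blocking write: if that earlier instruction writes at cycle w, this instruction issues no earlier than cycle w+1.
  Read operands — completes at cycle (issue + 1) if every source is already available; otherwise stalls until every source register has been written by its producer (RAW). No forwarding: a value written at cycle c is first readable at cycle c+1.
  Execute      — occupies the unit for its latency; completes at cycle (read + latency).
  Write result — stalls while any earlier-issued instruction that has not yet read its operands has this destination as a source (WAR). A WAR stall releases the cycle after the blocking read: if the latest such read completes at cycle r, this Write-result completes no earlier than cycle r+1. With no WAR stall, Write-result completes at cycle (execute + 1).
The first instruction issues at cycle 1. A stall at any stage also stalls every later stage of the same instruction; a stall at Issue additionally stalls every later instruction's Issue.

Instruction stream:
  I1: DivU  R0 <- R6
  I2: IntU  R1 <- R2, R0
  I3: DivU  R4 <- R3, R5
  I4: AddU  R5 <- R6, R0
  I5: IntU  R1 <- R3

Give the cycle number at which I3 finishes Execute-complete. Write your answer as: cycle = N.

cycle = 19

[I1] 1/2/9/10
[I2] 2/11/12/13  (RAW R0: wait I1 write@10)
[I3] 11/12/19/20  (struct: DivU busy until I1 writes@10)
[I4] 12/13/15/16
[I5] 14/15/16/17  (struct: IntU busy until I2 writes@13)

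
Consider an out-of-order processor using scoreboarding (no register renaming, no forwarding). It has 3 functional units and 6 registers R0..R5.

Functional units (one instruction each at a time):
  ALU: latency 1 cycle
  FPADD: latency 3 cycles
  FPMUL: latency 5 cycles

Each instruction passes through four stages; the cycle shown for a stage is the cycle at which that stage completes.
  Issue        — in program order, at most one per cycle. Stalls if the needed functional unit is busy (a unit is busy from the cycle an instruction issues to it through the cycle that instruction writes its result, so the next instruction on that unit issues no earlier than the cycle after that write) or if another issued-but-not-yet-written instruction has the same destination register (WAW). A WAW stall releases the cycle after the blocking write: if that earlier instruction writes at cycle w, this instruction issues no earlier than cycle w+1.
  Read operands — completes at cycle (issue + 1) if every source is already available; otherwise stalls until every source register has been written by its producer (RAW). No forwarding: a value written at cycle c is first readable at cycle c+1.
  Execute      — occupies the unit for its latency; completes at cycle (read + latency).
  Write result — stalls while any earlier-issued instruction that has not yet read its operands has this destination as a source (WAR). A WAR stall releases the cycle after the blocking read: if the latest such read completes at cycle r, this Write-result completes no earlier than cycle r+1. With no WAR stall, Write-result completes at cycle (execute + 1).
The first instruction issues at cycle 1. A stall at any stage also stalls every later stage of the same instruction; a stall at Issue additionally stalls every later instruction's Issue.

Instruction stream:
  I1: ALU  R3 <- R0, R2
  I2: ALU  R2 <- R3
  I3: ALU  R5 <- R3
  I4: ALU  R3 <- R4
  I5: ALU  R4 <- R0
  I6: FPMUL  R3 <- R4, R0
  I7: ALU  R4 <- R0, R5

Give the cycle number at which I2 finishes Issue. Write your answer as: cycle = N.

[1] I1 dispatched to ALU
[2] I1 operands ready
[3] I1 complete
[4] R3←I1
[5] I2 dispatched to ALU
[6] I2 operands ready
[7] I2 complete
[8] R2←I2
[9] I3 dispatched to ALU
[10] I3 operands ready
[11] I3 complete
[12] R5←I3
[13] I4 dispatched to ALU
[14] I4 operands ready
[15] I4 complete
[16] R3←I4
[17] I5 dispatched to ALU
[18] I5 operands ready · I6 dispatched to FPMUL
[19] I5 complete
[20] R4←I5
[21] I6 operands ready · I7 dispatched to ALU
[22] I7 operands ready
[23] I7 complete
[24] R4←I7
[26] I6 complete
[27] R3←I6

cycle = 5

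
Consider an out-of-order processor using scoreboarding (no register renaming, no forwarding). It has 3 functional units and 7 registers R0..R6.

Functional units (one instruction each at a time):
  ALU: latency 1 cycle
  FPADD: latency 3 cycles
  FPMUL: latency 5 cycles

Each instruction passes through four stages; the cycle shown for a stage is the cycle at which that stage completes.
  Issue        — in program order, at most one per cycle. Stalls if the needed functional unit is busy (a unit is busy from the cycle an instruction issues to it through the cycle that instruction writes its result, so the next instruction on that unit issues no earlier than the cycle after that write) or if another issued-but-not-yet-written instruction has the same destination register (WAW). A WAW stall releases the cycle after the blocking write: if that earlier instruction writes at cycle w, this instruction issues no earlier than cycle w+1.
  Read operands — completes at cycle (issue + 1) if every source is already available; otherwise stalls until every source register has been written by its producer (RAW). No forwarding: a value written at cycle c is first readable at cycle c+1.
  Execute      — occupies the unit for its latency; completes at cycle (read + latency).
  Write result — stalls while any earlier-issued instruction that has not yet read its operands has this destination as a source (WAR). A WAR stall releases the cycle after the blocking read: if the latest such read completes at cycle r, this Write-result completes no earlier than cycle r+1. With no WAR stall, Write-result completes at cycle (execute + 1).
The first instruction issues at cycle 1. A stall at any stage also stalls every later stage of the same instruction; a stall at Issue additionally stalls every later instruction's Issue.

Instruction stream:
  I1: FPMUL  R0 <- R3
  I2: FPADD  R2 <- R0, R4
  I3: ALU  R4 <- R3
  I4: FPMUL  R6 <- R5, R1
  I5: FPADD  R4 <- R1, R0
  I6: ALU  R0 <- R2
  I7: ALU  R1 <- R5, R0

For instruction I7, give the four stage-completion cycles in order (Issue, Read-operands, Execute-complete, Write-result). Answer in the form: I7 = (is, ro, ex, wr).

I7 = (19, 20, 21, 22)

c1: issue I1 (FPMUL)
c2: I1 read-ops; issue I2 (FPADD)
c3: issue I3 (ALU)
c4: I3 read-ops
c5: I3 finished on ALU
c7: I1 finished on FPMUL
c8: I1→R0
c9: I2 read-ops; issue I4 (FPMUL)
c10: I3→R4; I4 read-ops
c12: I2 finished on FPADD
c13: I2→R2
c14: issue I5 (FPADD)
c15: I4 finished on FPMUL; I5 read-ops; issue I6 (ALU)
c16: I4→R6; I6 read-ops
c17: I6 finished on ALU
c18: I5 finished on FPADD; I6→R0
c19: I5→R4; issue I7 (ALU)
c20: I7 read-ops
c21: I7 finished on ALU
c22: I7→R1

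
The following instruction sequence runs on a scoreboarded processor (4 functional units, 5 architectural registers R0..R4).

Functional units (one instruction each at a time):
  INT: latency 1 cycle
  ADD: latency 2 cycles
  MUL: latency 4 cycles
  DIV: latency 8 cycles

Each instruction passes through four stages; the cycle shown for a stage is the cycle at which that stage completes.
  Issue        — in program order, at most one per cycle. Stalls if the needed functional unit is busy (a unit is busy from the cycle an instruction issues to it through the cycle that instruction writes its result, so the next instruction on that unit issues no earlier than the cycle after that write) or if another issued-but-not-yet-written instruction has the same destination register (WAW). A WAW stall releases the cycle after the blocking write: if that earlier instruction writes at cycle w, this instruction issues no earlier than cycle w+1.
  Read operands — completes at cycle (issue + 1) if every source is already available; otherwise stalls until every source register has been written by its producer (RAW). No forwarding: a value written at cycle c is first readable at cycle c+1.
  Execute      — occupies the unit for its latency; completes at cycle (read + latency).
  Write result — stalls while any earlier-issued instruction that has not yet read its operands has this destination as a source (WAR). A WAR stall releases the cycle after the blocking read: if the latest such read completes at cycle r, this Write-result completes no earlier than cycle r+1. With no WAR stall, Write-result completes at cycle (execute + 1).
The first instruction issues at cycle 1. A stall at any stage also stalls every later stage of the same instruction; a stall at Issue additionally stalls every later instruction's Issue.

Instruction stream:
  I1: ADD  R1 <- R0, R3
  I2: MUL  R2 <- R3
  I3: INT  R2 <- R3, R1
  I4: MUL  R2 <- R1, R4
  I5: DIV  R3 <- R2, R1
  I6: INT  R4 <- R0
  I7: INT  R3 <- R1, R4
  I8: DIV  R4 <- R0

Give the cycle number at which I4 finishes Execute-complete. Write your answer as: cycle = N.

cycle = 18

t=1  I1→ADD
t=2  I1 RO, I2→MUL
t=3  I2 RO
t=4  I1 EX
t=5  I1 WR R1
t=7  I2 EX
t=8  I2 WR R2
t=9  I3→INT
t=10  I3 RO
t=11  I3 EX
t=12  I3 WR R2
t=13  I4→MUL
t=14  I4 RO, I5→DIV
t=15  I6→INT
t=16  I6 RO
t=17  I6 EX
t=18  I4 EX, I6 WR R4
t=19  I4 WR R2
t=20  I5 RO
t=28  I5 EX
t=29  I5 WR R3
t=30  I7→INT
t=31  I7 RO, I8→DIV
t=32  I7 EX, I8 RO
t=33  I7 WR R3
t=40  I8 EX
t=41  I8 WR R4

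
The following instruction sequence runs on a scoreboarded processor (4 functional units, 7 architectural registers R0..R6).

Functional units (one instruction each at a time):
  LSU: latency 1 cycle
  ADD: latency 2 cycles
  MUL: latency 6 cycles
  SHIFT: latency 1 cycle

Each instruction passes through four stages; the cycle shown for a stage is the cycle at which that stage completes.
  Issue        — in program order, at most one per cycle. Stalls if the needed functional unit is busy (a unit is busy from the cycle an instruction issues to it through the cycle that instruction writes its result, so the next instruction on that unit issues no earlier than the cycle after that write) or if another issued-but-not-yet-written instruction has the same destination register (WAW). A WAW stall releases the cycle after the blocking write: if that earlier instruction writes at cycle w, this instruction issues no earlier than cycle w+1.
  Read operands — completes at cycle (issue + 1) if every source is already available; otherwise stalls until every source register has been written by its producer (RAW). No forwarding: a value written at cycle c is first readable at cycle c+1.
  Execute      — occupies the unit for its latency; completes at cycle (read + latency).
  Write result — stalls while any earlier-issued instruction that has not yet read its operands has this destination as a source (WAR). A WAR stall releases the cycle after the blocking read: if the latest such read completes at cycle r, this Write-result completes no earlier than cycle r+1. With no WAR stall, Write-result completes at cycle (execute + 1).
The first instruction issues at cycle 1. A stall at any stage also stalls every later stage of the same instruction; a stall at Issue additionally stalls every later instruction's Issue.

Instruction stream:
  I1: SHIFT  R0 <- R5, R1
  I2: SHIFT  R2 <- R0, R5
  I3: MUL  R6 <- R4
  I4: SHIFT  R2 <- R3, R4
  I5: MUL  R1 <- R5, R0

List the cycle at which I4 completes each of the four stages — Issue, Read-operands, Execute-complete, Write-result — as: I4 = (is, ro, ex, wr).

cycle 1: I1 issues→SHIFT
cycle 2: I1 reads
cycle 3: I1 exec-done
cycle 4: I1 writes R0
cycle 5: I2 issues→SHIFT
cycle 6: I2 reads; I3 issues→MUL
cycle 7: I2 exec-done; I3 reads
cycle 8: I2 writes R2
cycle 9: I4 issues→SHIFT
cycle 10: I4 reads
cycle 11: I4 exec-done
cycle 12: I4 writes R2
cycle 13: I3 exec-done
cycle 14: I3 writes R6
cycle 15: I5 issues→MUL
cycle 16: I5 reads
cycle 22: I5 exec-done
cycle 23: I5 writes R1

I4 = (9, 10, 11, 12)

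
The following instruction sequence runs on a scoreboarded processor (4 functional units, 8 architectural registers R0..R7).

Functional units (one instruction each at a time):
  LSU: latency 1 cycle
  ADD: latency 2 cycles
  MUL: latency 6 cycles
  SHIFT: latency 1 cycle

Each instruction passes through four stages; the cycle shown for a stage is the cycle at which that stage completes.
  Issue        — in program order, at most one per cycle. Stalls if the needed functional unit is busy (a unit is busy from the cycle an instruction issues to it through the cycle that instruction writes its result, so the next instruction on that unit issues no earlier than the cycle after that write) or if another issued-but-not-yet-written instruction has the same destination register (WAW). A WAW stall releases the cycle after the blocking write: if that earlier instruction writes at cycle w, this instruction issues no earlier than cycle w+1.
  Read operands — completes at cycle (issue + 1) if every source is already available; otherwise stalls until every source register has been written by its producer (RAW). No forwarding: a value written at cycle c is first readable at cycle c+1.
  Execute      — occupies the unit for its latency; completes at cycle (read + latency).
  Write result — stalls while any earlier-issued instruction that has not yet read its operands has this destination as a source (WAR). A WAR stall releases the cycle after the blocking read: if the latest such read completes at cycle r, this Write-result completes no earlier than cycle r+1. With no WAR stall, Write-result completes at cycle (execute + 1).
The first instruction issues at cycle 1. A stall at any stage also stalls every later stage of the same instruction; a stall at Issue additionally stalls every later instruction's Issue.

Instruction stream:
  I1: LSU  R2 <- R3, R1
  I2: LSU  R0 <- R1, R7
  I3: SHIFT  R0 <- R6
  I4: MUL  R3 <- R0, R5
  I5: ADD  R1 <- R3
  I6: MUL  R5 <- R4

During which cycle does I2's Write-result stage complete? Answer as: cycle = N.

cycle = 8

[I1] 1/2/3/4
[I2] 5/6/7/8  (struct: LSU busy until I1 writes@4)
[I3] 9/10/11/12  (WAW R0: wait I2 write@8)
[I4] 10/13/19/20  (RAW R0: wait I3 write@12)
[I5] 11/21/23/24  (RAW R3: wait I4 write@20)
[I6] 21/22/28/29  (struct: MUL busy until I4 writes@20)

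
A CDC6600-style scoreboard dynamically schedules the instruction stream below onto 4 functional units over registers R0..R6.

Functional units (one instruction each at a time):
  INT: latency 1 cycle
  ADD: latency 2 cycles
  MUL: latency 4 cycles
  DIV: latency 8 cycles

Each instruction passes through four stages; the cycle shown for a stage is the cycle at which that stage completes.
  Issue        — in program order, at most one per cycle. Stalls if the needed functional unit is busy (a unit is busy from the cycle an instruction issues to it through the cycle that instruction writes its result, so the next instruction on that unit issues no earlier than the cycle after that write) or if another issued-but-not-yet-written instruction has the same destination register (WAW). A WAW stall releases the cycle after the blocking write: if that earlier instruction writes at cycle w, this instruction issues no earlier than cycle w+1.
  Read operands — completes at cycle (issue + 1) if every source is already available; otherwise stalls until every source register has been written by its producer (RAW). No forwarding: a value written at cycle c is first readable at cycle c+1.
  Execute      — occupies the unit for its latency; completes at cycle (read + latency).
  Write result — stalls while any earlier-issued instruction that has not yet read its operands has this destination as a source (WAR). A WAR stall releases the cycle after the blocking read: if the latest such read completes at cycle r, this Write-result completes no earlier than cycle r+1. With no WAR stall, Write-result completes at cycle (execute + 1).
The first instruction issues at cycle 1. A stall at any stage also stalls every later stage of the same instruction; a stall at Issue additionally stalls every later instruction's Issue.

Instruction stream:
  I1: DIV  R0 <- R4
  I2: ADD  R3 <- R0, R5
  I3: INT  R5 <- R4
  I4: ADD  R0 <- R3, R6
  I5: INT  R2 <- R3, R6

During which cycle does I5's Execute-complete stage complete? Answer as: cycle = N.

  I1 | 1 | 2 | 10 | 11
  I2 | 2 | 12 | 14 | 15   RAW R0: wait I1 write@11
  I3 | 3 | 4 | 5 | 13   WAR R5: wait I2 read@12
  I4 | 16 | 17 | 19 | 20   struct: ADD busy until I2 writes@15
  I5 | 17 | 18 | 19 | 20

cycle = 19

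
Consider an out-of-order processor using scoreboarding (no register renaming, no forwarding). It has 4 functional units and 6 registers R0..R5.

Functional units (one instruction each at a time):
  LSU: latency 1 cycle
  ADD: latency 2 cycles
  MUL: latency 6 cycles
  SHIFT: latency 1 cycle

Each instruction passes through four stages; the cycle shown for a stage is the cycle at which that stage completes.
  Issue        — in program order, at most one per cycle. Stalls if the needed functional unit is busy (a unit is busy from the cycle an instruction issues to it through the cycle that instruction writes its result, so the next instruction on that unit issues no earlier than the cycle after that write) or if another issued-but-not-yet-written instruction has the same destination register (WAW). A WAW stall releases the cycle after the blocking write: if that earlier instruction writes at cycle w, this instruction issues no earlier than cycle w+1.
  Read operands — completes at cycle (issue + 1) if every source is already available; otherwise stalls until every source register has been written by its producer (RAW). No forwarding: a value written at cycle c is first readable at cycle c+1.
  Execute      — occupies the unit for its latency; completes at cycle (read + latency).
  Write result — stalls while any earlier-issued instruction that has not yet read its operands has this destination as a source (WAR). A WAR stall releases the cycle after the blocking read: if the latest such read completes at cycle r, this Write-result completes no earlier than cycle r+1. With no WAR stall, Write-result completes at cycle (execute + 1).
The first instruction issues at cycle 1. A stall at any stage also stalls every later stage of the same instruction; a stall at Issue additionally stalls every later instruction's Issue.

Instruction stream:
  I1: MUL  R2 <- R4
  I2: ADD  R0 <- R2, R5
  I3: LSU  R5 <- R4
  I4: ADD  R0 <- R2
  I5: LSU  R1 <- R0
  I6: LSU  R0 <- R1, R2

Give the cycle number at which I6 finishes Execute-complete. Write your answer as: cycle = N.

t=1  I1 issues→MUL
t=2  I1 reads; I2 issues→ADD
t=3  I3 issues→LSU
t=4  I3 reads
t=5  I3 exec-done
t=8  I1 exec-done
t=9  I1 writes R2
t=10  I2 reads
t=11  I3 writes R5
t=12  I2 exec-done
t=13  I2 writes R0
t=14  I4 issues→ADD
t=15  I4 reads; I5 issues→LSU
t=17  I4 exec-done
t=18  I4 writes R0
t=19  I5 reads
t=20  I5 exec-done
t=21  I5 writes R1
t=22  I6 issues→LSU
t=23  I6 reads
t=24  I6 exec-done
t=25  I6 writes R0

cycle = 24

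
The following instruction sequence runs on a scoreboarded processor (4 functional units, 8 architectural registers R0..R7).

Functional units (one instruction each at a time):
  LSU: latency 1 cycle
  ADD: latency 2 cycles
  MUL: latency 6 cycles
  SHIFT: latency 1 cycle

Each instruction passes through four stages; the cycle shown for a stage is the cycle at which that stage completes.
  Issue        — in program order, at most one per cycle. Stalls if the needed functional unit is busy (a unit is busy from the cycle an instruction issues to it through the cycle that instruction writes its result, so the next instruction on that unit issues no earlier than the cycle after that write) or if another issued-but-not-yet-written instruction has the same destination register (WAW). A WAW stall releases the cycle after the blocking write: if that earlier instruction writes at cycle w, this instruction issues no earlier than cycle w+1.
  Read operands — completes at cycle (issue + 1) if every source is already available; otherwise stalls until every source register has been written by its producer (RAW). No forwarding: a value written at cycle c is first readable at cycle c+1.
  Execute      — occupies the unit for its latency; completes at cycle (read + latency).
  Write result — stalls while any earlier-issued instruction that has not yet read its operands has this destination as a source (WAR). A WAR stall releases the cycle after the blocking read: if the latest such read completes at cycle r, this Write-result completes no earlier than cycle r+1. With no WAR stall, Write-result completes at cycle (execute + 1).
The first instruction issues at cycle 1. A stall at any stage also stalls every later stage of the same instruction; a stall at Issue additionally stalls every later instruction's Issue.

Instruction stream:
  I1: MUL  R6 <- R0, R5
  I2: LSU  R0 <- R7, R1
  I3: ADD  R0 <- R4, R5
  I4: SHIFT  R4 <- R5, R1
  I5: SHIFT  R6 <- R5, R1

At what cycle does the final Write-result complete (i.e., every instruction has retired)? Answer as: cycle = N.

cycle = 14

cycle 1: I1→MUL
cycle 2: I1 RO, I2→LSU
cycle 3: I2 RO
cycle 4: I2 EX
cycle 5: I2 WR R0
cycle 6: I3→ADD
cycle 7: I3 RO, I4→SHIFT
cycle 8: I1 EX, I4 RO
cycle 9: I1 WR R6, I3 EX, I4 EX
cycle 10: I3 WR R0, I4 WR R4
cycle 11: I5→SHIFT
cycle 12: I5 RO
cycle 13: I5 EX
cycle 14: I5 WR R6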